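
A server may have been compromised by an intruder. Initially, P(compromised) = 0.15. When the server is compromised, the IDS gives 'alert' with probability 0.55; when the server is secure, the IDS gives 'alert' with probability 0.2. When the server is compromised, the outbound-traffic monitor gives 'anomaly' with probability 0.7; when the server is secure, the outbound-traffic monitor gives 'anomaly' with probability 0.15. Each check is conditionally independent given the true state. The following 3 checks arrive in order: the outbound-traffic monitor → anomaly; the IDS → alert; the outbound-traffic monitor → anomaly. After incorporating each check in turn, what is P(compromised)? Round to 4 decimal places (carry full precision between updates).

After the outbound-traffic monitor='anomaly': P(compromised) = 0.7·0.1500 / (0.7·0.1500 + 0.15·0.8500) ≈ 0.4516
After the IDS='alert': P(compromised) = 0.55·0.4516 / (0.55·0.4516 + 0.2·0.5484) ≈ 0.6937
After the outbound-traffic monitor='anomaly': P(compromised) = 0.7·0.6937 / (0.7·0.6937 + 0.15·0.3063) ≈ 0.9136

0.9136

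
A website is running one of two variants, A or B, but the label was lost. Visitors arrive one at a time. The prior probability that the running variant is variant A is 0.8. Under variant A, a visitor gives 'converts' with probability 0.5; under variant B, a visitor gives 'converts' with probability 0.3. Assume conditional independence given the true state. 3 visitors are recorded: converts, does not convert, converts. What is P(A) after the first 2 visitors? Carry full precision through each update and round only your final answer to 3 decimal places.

0.826

After 'converts': P(A) = 0.5·0.8000 / (0.5·0.8000 + 0.3·0.2000) ≈ 0.8696
After 'does not convert': P(A) = 0.5·0.8696 / (0.5·0.8696 + 0.7·0.1304) ≈ 0.8264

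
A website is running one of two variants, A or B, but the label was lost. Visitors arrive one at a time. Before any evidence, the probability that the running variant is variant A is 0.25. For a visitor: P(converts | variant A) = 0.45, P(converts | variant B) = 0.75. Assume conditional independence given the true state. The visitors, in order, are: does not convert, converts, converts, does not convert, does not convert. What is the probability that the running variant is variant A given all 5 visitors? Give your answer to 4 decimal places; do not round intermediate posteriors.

0.5610

After 'does not convert': P(A) = 0.55·0.2500 / (0.55·0.2500 + 0.25·0.7500) ≈ 0.4231
After 'converts': P(A) = 0.45·0.4231 / (0.45·0.4231 + 0.75·0.5769) ≈ 0.3056
After 'converts': P(A) = 0.45·0.3056 / (0.45·0.3056 + 0.75·0.6944) ≈ 0.2089
After 'does not convert': P(A) = 0.55·0.2089 / (0.55·0.2089 + 0.25·0.7911) ≈ 0.3674
After 'does not convert': P(A) = 0.55·0.3674 / (0.55·0.3674 + 0.25·0.6326) ≈ 0.5610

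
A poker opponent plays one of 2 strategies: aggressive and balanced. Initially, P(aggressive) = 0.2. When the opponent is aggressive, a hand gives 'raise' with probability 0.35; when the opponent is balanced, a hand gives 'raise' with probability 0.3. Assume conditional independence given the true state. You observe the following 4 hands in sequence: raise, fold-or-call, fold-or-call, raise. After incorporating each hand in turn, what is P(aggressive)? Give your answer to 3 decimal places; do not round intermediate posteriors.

Each posterior becomes the prior for the next update.
After 'raise': P(aggressive) = 0.35·0.2000 / (0.35·0.2000 + 0.3·0.8000) ≈ 0.2258
After 'fold-or-call': P(aggressive) = 0.65·0.2258 / (0.65·0.2258 + 0.7·0.7742) ≈ 0.2131
After 'fold-or-call': P(aggressive) = 0.65·0.2131 / (0.65·0.2131 + 0.7·0.7869) ≈ 0.2010
After 'raise': P(aggressive) = 0.35·0.2010 / (0.35·0.2010 + 0.3·0.7990) ≈ 0.2268

0.227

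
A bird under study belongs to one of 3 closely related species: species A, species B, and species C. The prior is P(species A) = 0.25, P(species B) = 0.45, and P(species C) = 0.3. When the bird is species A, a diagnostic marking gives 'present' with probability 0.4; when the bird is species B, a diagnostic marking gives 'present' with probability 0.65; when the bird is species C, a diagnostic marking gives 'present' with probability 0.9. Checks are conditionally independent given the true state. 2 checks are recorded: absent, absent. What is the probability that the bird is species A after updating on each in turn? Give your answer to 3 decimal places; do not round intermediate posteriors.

After 'absent': normaliser = 0.6·0.2500 + 0.35·0.4500 + 0.1·0.3000; P(species A) ≈ 0.4444, P(species B) ≈ 0.4667, P(species C) ≈ 0.0889
After 'absent': normaliser = 0.6·0.4444 + 0.35·0.4667 + 0.1·0.0889; P(species A) ≈ 0.6076, P(species B) ≈ 0.3722, P(species C) ≈ 0.0203

0.608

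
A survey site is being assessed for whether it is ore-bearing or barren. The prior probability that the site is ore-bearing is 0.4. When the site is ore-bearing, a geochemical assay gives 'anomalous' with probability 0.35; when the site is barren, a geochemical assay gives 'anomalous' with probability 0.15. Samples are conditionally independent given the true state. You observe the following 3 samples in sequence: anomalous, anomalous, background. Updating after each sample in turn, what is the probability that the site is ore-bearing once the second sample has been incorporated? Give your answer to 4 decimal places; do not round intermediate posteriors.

After 'anomalous': P(ore) = 0.35·0.4000 / (0.35·0.4000 + 0.15·0.6000) ≈ 0.6087
After 'anomalous': P(ore) = 0.35·0.6087 / (0.35·0.6087 + 0.15·0.3913) ≈ 0.7840

0.7840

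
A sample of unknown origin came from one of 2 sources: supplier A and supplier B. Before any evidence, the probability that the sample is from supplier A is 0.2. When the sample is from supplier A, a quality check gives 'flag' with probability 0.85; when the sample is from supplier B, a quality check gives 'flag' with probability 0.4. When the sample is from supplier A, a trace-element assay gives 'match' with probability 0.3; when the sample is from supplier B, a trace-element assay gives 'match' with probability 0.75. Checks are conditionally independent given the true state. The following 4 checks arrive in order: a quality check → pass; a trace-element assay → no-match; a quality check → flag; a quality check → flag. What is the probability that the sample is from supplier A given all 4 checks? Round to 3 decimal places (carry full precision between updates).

Each posterior becomes the prior for the next update.
After a quality check='pass': P(supplier A) = 0.15·0.2000 / (0.15·0.2000 + 0.6·0.8000) ≈ 0.0588
After a trace-element assay='no-match': P(supplier A) = 0.7·0.0588 / (0.7·0.0588 + 0.25·0.9412) ≈ 0.1489
After a quality check='flag': P(supplier A) = 0.85·0.1489 / (0.85·0.1489 + 0.4·0.8511) ≈ 0.2711
After a quality check='flag': P(supplier A) = 0.85·0.2711 / (0.85·0.2711 + 0.4·0.7289) ≈ 0.4414

0.441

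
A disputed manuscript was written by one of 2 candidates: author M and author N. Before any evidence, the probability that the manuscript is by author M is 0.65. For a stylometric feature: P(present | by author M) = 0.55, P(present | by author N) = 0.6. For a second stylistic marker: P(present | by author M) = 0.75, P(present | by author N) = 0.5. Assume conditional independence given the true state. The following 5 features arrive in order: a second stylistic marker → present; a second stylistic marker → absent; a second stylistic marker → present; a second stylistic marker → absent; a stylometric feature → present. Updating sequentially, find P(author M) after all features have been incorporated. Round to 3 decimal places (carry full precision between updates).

After a second stylistic marker='present': P(author M) = 0.75·0.6500 / (0.75·0.6500 + 0.5·0.3500) ≈ 0.7358
After a second stylistic marker='absent': P(author M) = 0.25·0.7358 / (0.25·0.7358 + 0.5·0.2642) ≈ 0.5821
After a second stylistic marker='present': P(author M) = 0.75·0.5821 / (0.75·0.5821 + 0.5·0.4179) ≈ 0.6763
After a second stylistic marker='absent': P(author M) = 0.25·0.6763 / (0.25·0.6763 + 0.5·0.3237) ≈ 0.5109
After a stylometric feature='present': P(author M) = 0.55·0.5109 / (0.55·0.5109 + 0.6·0.4891) ≈ 0.4892

0.489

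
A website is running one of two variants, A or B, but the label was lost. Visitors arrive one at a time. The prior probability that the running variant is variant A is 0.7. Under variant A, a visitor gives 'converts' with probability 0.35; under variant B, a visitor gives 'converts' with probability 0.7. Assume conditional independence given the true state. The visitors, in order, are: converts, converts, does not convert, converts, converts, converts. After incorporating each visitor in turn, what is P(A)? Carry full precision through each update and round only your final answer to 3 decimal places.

0.136

After 'converts': P(A) = 0.35·0.7000 / (0.35·0.7000 + 0.7·0.3000) ≈ 0.5385
After 'converts': P(A) = 0.35·0.5385 / (0.35·0.5385 + 0.7·0.4615) ≈ 0.3684
After 'does not convert': P(A) = 0.65·0.3684 / (0.65·0.3684 + 0.3·0.6316) ≈ 0.5583
After 'converts': P(A) = 0.35·0.5583 / (0.35·0.5583 + 0.7·0.4417) ≈ 0.3872
After 'converts': P(A) = 0.35·0.3872 / (0.35·0.3872 + 0.7·0.6128) ≈ 0.2401
After 'converts': P(A) = 0.35·0.2401 / (0.35·0.2401 + 0.7·0.7599) ≈ 0.1364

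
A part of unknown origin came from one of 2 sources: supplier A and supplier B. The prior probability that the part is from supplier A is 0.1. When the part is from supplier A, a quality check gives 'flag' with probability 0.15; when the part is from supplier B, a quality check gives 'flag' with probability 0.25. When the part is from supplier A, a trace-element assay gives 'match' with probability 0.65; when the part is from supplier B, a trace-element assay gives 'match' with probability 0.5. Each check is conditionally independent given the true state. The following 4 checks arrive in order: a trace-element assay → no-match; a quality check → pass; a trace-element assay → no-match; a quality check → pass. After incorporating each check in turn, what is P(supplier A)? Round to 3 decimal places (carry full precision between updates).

0.065

After a trace-element assay='no-match': P(supplier A) = 0.35·0.1000 / (0.35·0.1000 + 0.5·0.9000) ≈ 0.0722
After a quality check='pass': P(supplier A) = 0.85·0.0722 / (0.85·0.0722 + 0.75·0.9278) ≈ 0.0810
After a trace-element assay='no-match': P(supplier A) = 0.35·0.0810 / (0.35·0.0810 + 0.5·0.9190) ≈ 0.0581
After a quality check='pass': P(supplier A) = 0.85·0.0581 / (0.85·0.0581 + 0.75·0.9419) ≈ 0.0654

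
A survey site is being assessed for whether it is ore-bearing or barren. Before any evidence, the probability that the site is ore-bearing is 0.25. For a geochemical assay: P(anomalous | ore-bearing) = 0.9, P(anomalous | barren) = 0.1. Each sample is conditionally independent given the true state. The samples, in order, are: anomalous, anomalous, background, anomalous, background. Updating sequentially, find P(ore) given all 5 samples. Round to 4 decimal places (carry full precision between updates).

0.7500

After 'anomalous': P(ore) = 0.9·0.2500 / (0.9·0.2500 + 0.1·0.7500) ≈ 0.7500
After 'anomalous': P(ore) = 0.9·0.7500 / (0.9·0.7500 + 0.1·0.2500) ≈ 0.9643
After 'background': P(ore) = 0.1·0.9643 / (0.1·0.9643 + 0.9·0.0357) ≈ 0.7500
After 'anomalous': P(ore) = 0.9·0.7500 / (0.9·0.7500 + 0.1·0.2500) ≈ 0.9643
After 'background': P(ore) = 0.1·0.9643 / (0.1·0.9643 + 0.9·0.0357) ≈ 0.7500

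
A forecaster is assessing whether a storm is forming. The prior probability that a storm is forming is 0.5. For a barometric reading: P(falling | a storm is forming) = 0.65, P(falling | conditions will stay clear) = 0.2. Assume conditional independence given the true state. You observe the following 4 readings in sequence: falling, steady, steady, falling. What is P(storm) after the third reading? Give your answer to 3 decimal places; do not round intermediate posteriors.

0.384

Each posterior becomes the prior for the next update.
After 'falling': P(storm) = 0.65·0.5000 / (0.65·0.5000 + 0.2·0.5000) ≈ 0.7647
After 'steady': P(storm) = 0.35·0.7647 / (0.35·0.7647 + 0.8·0.2353) ≈ 0.5871
After 'steady': P(storm) = 0.35·0.5871 / (0.35·0.5871 + 0.8·0.4129) ≈ 0.3835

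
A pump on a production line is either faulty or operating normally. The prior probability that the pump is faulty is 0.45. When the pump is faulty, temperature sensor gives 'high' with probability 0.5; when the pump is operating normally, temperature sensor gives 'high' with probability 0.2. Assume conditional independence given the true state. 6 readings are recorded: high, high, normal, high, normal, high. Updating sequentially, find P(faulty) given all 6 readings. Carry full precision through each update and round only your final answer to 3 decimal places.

After 'high': P(faulty) = 0.5·0.4500 / (0.5·0.4500 + 0.2·0.5500) ≈ 0.6716
After 'high': P(faulty) = 0.5·0.6716 / (0.5·0.6716 + 0.2·0.3284) ≈ 0.8364
After 'normal': P(faulty) = 0.5·0.8364 / (0.5·0.8364 + 0.8·0.1636) ≈ 0.7617
After 'high': P(faulty) = 0.5·0.7617 / (0.5·0.7617 + 0.2·0.2383) ≈ 0.8888
After 'normal': P(faulty) = 0.5·0.8888 / (0.5·0.8888 + 0.8·0.1112) ≈ 0.8332
After 'high': P(faulty) = 0.5·0.8332 / (0.5·0.8332 + 0.2·0.1668) ≈ 0.9258

0.926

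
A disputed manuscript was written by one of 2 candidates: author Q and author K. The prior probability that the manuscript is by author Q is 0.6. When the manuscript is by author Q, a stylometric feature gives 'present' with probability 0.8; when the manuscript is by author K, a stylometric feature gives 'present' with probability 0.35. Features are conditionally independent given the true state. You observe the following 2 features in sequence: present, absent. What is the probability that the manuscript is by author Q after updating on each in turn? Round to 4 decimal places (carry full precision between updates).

0.5134

After 'present': P(author Q) = 0.8·0.6000 / (0.8·0.6000 + 0.35·0.4000) ≈ 0.7742
After 'absent': P(author Q) = 0.2·0.7742 / (0.2·0.7742 + 0.65·0.2258) ≈ 0.5134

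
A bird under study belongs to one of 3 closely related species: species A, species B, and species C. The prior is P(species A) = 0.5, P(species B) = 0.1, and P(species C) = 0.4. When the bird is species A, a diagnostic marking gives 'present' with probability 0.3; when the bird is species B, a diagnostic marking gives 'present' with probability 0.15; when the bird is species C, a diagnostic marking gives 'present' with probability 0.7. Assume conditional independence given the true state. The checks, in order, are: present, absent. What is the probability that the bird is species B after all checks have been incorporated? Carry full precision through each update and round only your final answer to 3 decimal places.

0.063

After 'present': normaliser = 0.3·0.5000 + 0.15·0.1000 + 0.7·0.4000; P(species A) ≈ 0.3371, P(species B) ≈ 0.0337, P(species C) ≈ 0.6292
After 'absent': normaliser = 0.7·0.3371 + 0.85·0.0337 + 0.3·0.6292; P(species A) ≈ 0.5204, P(species B) ≈ 0.0632, P(species C) ≈ 0.4164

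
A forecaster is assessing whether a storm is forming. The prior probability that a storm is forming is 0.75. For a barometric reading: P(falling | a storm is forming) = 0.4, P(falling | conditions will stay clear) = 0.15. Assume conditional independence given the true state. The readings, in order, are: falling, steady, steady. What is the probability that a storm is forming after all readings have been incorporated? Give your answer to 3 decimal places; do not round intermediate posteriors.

After 'falling': P(storm) = 0.4·0.7500 / (0.4·0.7500 + 0.15·0.2500) ≈ 0.8889
After 'steady': P(storm) = 0.6·0.8889 / (0.6·0.8889 + 0.85·0.1111) ≈ 0.8496
After 'steady': P(storm) = 0.6·0.8496 / (0.6·0.8496 + 0.85·0.1504) ≈ 0.7994

0.799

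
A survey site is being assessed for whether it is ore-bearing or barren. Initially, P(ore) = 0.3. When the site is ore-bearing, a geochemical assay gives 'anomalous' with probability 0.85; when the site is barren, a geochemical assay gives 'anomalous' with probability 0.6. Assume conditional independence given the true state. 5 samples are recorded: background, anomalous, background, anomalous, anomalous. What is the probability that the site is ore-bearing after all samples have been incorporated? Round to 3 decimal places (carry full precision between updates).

0.146

After 'background': P(ore) = 0.15·0.3000 / (0.15·0.3000 + 0.4·0.7000) ≈ 0.1385
After 'anomalous': P(ore) = 0.85·0.1385 / (0.85·0.1385 + 0.6·0.8615) ≈ 0.1855
After 'background': P(ore) = 0.15·0.1855 / (0.15·0.1855 + 0.4·0.8145) ≈ 0.0787
After 'anomalous': P(ore) = 0.85·0.0787 / (0.85·0.0787 + 0.6·0.9213) ≈ 0.1079
After 'anomalous': P(ore) = 0.85·0.1079 / (0.85·0.1079 + 0.6·0.8921) ≈ 0.1463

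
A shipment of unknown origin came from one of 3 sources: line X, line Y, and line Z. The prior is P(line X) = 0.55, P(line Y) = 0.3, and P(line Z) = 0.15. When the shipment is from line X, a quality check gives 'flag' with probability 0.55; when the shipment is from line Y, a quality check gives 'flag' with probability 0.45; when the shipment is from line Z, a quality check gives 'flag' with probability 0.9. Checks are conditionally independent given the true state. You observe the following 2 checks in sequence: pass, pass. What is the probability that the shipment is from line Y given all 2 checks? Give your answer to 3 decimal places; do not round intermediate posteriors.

0.446

After 'pass': normaliser = 0.45·0.5500 + 0.55·0.3000 + 0.1·0.1500; P(line X) ≈ 0.5789, P(line Y) ≈ 0.3860, P(line Z) ≈ 0.0351
After 'pass': normaliser = 0.45·0.5789 + 0.55·0.3860 + 0.1·0.0351; P(line X) ≈ 0.5470, P(line Y) ≈ 0.4457, P(line Z) ≈ 0.0074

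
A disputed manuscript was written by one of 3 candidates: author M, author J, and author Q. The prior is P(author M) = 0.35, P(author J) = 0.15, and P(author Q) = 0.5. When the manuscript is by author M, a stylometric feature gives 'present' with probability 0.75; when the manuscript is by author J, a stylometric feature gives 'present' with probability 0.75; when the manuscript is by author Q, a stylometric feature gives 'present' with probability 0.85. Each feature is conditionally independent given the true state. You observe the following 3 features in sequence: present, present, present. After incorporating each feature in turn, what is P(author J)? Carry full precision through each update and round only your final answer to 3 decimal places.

0.122

After 'present': normaliser = 0.75·0.3500 + 0.75·0.1500 + 0.85·0.5000; P(author M) ≈ 0.3281, P(author J) ≈ 0.1406, P(author Q) ≈ 0.5312
After 'present': normaliser = 0.75·0.3281 + 0.75·0.1406 + 0.85·0.5312; P(author M) ≈ 0.3064, P(author J) ≈ 0.1313, P(author Q) ≈ 0.5623
After 'present': normaliser = 0.75·0.3064 + 0.75·0.1313 + 0.85·0.5623; P(author M) ≈ 0.2851, P(author J) ≈ 0.1222, P(author Q) ≈ 0.5928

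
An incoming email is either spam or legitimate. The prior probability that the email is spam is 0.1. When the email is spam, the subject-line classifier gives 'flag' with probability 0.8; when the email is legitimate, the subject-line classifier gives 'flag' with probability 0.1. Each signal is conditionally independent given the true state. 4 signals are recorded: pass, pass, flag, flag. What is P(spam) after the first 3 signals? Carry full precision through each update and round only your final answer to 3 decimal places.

0.042

After 'pass': P(spam) = 0.2·0.1000 / (0.2·0.1000 + 0.9·0.9000) ≈ 0.0241
After 'pass': P(spam) = 0.2·0.0241 / (0.2·0.0241 + 0.9·0.9759) ≈ 0.0055
After 'flag': P(spam) = 0.8·0.0055 / (0.8·0.0055 + 0.1·0.9945) ≈ 0.0420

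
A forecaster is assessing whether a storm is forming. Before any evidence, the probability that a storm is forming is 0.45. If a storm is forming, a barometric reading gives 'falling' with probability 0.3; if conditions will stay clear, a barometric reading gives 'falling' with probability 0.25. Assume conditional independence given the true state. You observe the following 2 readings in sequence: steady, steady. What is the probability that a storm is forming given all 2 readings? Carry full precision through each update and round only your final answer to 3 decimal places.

After 'steady': P(storm) = 0.7·0.4500 / (0.7·0.4500 + 0.75·0.5500) ≈ 0.4330
After 'steady': P(storm) = 0.7·0.4330 / (0.7·0.4330 + 0.75·0.5670) ≈ 0.4161

0.416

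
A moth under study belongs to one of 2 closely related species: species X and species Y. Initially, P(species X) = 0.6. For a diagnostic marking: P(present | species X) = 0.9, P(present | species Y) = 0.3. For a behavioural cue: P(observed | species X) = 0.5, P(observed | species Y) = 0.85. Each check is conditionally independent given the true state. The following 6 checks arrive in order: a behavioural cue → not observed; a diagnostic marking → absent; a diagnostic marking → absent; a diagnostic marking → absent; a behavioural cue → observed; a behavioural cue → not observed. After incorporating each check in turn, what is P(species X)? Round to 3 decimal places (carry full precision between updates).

After a behavioural cue='not observed': P(species X) = 0.5·0.6000 / (0.5·0.6000 + 0.15·0.4000) ≈ 0.8333
After a diagnostic marking='absent': P(species X) = 0.1·0.8333 / (0.1·0.8333 + 0.7·0.1667) ≈ 0.4167
After a diagnostic marking='absent': P(species X) = 0.1·0.4167 / (0.1·0.4167 + 0.7·0.5833) ≈ 0.0926
After a diagnostic marking='absent': P(species X) = 0.1·0.0926 / (0.1·0.0926 + 0.7·0.9074) ≈ 0.0144
After a behavioural cue='observed': P(species X) = 0.5·0.0144 / (0.5·0.0144 + 0.85·0.9856) ≈ 0.0085
After a behavioural cue='not observed': P(species X) = 0.5·0.0085 / (0.5·0.0085 + 0.15·0.9915) ≈ 0.0278

0.028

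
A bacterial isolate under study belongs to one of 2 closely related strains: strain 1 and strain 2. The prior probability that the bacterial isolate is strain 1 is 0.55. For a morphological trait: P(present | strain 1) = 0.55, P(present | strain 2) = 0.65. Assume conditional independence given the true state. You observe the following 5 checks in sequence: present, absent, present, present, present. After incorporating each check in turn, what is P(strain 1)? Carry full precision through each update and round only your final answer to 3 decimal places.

After 'present': P(strain 1) = 0.55·0.5500 / (0.55·0.5500 + 0.65·0.4500) ≈ 0.5084
After 'absent': P(strain 1) = 0.45·0.5084 / (0.45·0.5084 + 0.35·0.4916) ≈ 0.5708
After 'present': P(strain 1) = 0.55·0.5708 / (0.55·0.5708 + 0.65·0.4292) ≈ 0.5294
After 'present': P(strain 1) = 0.55·0.5294 / (0.55·0.5294 + 0.65·0.4706) ≈ 0.4877
After 'present': P(strain 1) = 0.55·0.4877 / (0.55·0.4877 + 0.65·0.5123) ≈ 0.4462

0.446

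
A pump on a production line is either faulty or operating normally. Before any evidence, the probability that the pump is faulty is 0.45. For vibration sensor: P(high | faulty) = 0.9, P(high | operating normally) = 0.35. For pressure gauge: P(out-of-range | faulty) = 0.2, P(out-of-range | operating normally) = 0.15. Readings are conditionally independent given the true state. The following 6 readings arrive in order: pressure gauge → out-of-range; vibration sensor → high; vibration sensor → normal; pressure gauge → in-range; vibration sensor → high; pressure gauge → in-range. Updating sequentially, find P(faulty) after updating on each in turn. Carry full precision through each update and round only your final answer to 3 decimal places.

0.496

After pressure gauge='out-of-range': P(faulty) = 0.2·0.4500 / (0.2·0.4500 + 0.15·0.5500) ≈ 0.5217
After vibration sensor='high': P(faulty) = 0.9·0.5217 / (0.9·0.5217 + 0.35·0.4783) ≈ 0.7372
After vibration sensor='normal': P(faulty) = 0.1·0.7372 / (0.1·0.7372 + 0.65·0.2628) ≈ 0.3015
After pressure gauge='in-range': P(faulty) = 0.8·0.3015 / (0.8·0.3015 + 0.85·0.6985) ≈ 0.2889
After vibration sensor='high': P(faulty) = 0.9·0.2889 / (0.9·0.2889 + 0.35·0.7111) ≈ 0.5109
After pressure gauge='in-range': P(faulty) = 0.8·0.5109 / (0.8·0.5109 + 0.85·0.4891) ≈ 0.4957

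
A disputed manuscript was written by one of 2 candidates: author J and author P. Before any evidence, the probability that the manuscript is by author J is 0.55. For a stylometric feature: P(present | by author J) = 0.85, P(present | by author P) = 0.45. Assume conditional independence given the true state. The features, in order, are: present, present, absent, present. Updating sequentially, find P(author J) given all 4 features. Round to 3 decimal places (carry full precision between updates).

After 'present': P(author J) = 0.85·0.5500 / (0.85·0.5500 + 0.45·0.4500) ≈ 0.6978
After 'present': P(author J) = 0.85·0.6978 / (0.85·0.6978 + 0.45·0.3022) ≈ 0.8135
After 'absent': P(author J) = 0.15·0.8135 / (0.15·0.8135 + 0.55·0.1865) ≈ 0.5432
After 'present': P(author J) = 0.85·0.5432 / (0.85·0.5432 + 0.45·0.4568) ≈ 0.6920

0.692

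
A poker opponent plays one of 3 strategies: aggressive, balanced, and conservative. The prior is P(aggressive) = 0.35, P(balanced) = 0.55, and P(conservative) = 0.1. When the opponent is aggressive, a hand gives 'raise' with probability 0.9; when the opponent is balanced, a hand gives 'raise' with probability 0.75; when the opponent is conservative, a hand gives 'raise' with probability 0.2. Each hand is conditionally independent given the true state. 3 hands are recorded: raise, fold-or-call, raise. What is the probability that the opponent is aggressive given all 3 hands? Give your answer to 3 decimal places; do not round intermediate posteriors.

After 'raise': normaliser = 0.9·0.3500 + 0.75·0.5500 + 0.2·0.1000; P(aggressive) ≈ 0.4214, P(balanced) ≈ 0.5518, P(conservative) ≈ 0.0268
After 'fold-or-call': normaliser = 0.1·0.4214 + 0.25·0.5518 + 0.8·0.0268; P(aggressive) ≈ 0.2091, P(balanced) ≈ 0.6846, P(conservative) ≈ 0.1062
After 'raise': normaliser = 0.9·0.2091 + 0.75·0.6846 + 0.2·0.1062; P(aggressive) ≈ 0.2603, P(balanced) ≈ 0.7103, P(conservative) ≈ 0.0294

0.260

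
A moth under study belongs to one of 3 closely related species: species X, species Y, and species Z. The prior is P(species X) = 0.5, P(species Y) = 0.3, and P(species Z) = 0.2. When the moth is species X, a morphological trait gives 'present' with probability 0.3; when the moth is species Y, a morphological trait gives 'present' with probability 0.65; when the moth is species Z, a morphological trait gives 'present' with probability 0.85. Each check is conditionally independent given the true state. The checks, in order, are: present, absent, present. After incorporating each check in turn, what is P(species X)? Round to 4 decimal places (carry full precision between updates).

0.3230

After 'present': normaliser = 0.3·0.5000 + 0.65·0.3000 + 0.85·0.2000; P(species X) ≈ 0.2913, P(species Y) ≈ 0.3786, P(species Z) ≈ 0.3301
After 'absent': normaliser = 0.7·0.2913 + 0.35·0.3786 + 0.15·0.3301; P(species X) ≈ 0.5283, P(species Y) ≈ 0.3434, P(species Z) ≈ 0.1283
After 'present': normaliser = 0.3·0.5283 + 0.65·0.3434 + 0.85·0.1283; P(species X) ≈ 0.3230, P(species Y) ≈ 0.4548, P(species Z) ≈ 0.2222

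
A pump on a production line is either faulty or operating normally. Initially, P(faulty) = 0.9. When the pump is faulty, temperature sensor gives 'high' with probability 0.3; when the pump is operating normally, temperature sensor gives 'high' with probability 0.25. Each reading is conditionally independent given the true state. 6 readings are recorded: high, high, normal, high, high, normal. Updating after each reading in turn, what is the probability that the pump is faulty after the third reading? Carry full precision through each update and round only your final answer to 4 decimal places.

0.9236

After 'high': P(faulty) = 0.3·0.9000 / (0.3·0.9000 + 0.25·0.1000) ≈ 0.9153
After 'high': P(faulty) = 0.3·0.9153 / (0.3·0.9153 + 0.25·0.0847) ≈ 0.9284
After 'normal': P(faulty) = 0.7·0.9284 / (0.7·0.9284 + 0.75·0.0716) ≈ 0.9236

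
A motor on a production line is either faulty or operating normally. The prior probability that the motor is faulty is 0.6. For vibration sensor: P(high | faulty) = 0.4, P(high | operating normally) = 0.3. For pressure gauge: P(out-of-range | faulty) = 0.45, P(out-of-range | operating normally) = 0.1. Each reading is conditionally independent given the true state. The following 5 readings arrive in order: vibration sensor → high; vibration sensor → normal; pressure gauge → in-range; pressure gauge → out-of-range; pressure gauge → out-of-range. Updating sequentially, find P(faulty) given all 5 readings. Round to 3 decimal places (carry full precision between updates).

0.955

After vibration sensor='high': P(faulty) = 0.4·0.6000 / (0.4·0.6000 + 0.3·0.4000) ≈ 0.6667
After vibration sensor='normal': P(faulty) = 0.6·0.6667 / (0.6·0.6667 + 0.7·0.3333) ≈ 0.6316
After pressure gauge='in-range': P(faulty) = 0.55·0.6316 / (0.55·0.6316 + 0.9·0.3684) ≈ 0.5116
After pressure gauge='out-of-range': P(faulty) = 0.45·0.5116 / (0.45·0.5116 + 0.1·0.4884) ≈ 0.8250
After pressure gauge='out-of-range': P(faulty) = 0.45·0.8250 / (0.45·0.8250 + 0.1·0.1750) ≈ 0.9550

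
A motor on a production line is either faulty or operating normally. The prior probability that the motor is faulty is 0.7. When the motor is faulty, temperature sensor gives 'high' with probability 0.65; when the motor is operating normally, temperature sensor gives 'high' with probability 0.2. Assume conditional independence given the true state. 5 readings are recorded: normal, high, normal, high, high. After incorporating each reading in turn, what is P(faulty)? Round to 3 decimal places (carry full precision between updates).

Each posterior becomes the prior for the next update.
After 'normal': P(faulty) = 0.35·0.7000 / (0.35·0.7000 + 0.8·0.3000) ≈ 0.5052
After 'high': P(faulty) = 0.65·0.5052 / (0.65·0.5052 + 0.2·0.4948) ≈ 0.7684
After 'normal': P(faulty) = 0.35·0.7684 / (0.35·0.7684 + 0.8·0.2316) ≈ 0.5921
After 'high': P(faulty) = 0.65·0.5921 / (0.65·0.5921 + 0.2·0.4079) ≈ 0.8251
After 'high': P(faulty) = 0.65·0.8251 / (0.65·0.8251 + 0.2·0.1749) ≈ 0.9388

0.939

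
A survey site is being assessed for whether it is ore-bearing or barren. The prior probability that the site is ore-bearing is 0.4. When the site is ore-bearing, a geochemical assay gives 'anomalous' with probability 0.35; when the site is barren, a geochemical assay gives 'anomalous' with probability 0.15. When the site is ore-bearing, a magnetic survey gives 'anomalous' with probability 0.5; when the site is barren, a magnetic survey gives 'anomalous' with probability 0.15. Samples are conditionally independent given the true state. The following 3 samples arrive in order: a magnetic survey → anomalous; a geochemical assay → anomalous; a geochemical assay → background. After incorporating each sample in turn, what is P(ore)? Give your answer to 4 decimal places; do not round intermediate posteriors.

0.7986

After a magnetic survey='anomalous': P(ore) = 0.5·0.4000 / (0.5·0.4000 + 0.15·0.6000) ≈ 0.6897
After a geochemical assay='anomalous': P(ore) = 0.35·0.6897 / (0.35·0.6897 + 0.15·0.3103) ≈ 0.8383
After a geochemical assay='background': P(ore) = 0.65·0.8383 / (0.65·0.8383 + 0.85·0.1617) ≈ 0.7986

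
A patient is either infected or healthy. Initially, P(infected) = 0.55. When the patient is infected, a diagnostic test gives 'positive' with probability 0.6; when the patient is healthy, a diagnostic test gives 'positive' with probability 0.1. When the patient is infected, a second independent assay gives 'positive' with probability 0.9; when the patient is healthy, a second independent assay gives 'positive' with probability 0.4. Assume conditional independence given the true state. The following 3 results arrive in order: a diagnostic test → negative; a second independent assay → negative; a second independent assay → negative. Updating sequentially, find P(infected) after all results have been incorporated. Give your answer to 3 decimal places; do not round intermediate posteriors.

0.015

After a diagnostic test='negative': P(infected) = 0.4·0.5500 / (0.4·0.5500 + 0.9·0.4500) ≈ 0.3520
After a second independent assay='negative': P(infected) = 0.1·0.3520 / (0.1·0.3520 + 0.6·0.6480) ≈ 0.0830
After a second independent assay='negative': P(infected) = 0.1·0.0830 / (0.1·0.0830 + 0.6·0.9170) ≈ 0.0149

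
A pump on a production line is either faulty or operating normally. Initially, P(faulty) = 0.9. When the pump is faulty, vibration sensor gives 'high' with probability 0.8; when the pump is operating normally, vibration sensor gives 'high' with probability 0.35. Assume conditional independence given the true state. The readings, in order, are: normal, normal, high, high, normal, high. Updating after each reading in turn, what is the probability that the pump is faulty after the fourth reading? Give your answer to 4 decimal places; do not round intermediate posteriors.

Apply Bayes' rule sequentially, carrying P(faulty) forward.
After 'normal': P(faulty) = 0.2·0.9000 / (0.2·0.9000 + 0.65·0.1000) ≈ 0.7347
After 'normal': P(faulty) = 0.2·0.7347 / (0.2·0.7347 + 0.65·0.2653) ≈ 0.4601
After 'high': P(faulty) = 0.8·0.4601 / (0.8·0.4601 + 0.35·0.5399) ≈ 0.6607
After 'high': P(faulty) = 0.8·0.6607 / (0.8·0.6607 + 0.35·0.3393) ≈ 0.8166

0.8166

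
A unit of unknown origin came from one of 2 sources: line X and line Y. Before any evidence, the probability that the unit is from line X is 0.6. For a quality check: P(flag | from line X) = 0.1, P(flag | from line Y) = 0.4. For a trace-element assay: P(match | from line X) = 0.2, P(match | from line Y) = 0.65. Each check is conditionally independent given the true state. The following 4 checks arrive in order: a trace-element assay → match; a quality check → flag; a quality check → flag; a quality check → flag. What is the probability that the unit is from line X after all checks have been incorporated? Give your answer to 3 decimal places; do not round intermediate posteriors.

Each posterior becomes the prior for the next update.
After a trace-element assay='match': P(line X) = 0.2·0.6000 / (0.2·0.6000 + 0.65·0.4000) ≈ 0.3158
After a quality check='flag': P(line X) = 0.1·0.3158 / (0.1·0.3158 + 0.4·0.6842) ≈ 0.1034
After a quality check='flag': P(line X) = 0.1·0.1034 / (0.1·0.1034 + 0.4·0.8966) ≈ 0.0280
After a quality check='flag': P(line X) = 0.1·0.0280 / (0.1·0.0280 + 0.4·0.9720) ≈ 0.0072

0.007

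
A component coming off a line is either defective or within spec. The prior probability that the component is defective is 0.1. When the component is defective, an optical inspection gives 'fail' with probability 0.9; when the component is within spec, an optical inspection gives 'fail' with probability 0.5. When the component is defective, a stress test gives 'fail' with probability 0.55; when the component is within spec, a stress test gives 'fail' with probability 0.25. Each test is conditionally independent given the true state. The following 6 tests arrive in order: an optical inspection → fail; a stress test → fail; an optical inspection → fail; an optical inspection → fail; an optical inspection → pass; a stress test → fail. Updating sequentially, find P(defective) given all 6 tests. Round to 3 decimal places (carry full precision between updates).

0.385

Apply Bayes' rule sequentially, carrying P(defective) forward.
After an optical inspection='fail': P(defective) = 0.9·0.1000 / (0.9·0.1000 + 0.5·0.9000) ≈ 0.1667
After a stress test='fail': P(defective) = 0.55·0.1667 / (0.55·0.1667 + 0.25·0.8333) ≈ 0.3056
After an optical inspection='fail': P(defective) = 0.9·0.3056 / (0.9·0.3056 + 0.5·0.6944) ≈ 0.4420
After an optical inspection='fail': P(defective) = 0.9·0.4420 / (0.9·0.4420 + 0.5·0.5580) ≈ 0.5877
After an optical inspection='pass': P(defective) = 0.1·0.5877 / (0.1·0.5877 + 0.5·0.4123) ≈ 0.2219
After a stress test='fail': P(defective) = 0.55·0.2219 / (0.55·0.2219 + 0.25·0.7781) ≈ 0.3855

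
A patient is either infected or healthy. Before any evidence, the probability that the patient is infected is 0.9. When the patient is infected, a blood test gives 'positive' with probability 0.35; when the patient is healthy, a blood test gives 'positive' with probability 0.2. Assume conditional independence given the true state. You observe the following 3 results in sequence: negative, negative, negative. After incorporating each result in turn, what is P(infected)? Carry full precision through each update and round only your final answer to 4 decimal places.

0.8284

After 'negative': P(infected) = 0.65·0.9000 / (0.65·0.9000 + 0.8·0.1000) ≈ 0.8797
After 'negative': P(infected) = 0.65·0.8797 / (0.65·0.8797 + 0.8·0.1203) ≈ 0.8559
After 'negative': P(infected) = 0.65·0.8559 / (0.65·0.8559 + 0.8·0.1441) ≈ 0.8284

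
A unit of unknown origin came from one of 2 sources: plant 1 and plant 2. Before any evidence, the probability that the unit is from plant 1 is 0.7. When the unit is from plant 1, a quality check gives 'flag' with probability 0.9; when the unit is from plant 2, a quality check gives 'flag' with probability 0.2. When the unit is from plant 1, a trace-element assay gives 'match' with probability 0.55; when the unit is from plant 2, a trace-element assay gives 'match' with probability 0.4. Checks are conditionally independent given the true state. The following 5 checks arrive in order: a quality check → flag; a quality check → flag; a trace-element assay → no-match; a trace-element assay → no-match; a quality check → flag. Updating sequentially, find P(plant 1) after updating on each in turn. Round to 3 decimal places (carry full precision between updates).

0.992

After a quality check='flag': P(plant 1) = 0.9·0.7000 / (0.9·0.7000 + 0.2·0.3000) ≈ 0.9130
After a quality check='flag': P(plant 1) = 0.9·0.9130 / (0.9·0.9130 + 0.2·0.0870) ≈ 0.9793
After a trace-element assay='no-match': P(plant 1) = 0.45·0.9793 / (0.45·0.9793 + 0.6·0.0207) ≈ 0.9726
After a trace-element assay='no-match': P(plant 1) = 0.45·0.9726 / (0.45·0.9726 + 0.6·0.0274) ≈ 0.9637
After a quality check='flag': P(plant 1) = 0.9·0.9637 / (0.9·0.9637 + 0.2·0.0363) ≈ 0.9917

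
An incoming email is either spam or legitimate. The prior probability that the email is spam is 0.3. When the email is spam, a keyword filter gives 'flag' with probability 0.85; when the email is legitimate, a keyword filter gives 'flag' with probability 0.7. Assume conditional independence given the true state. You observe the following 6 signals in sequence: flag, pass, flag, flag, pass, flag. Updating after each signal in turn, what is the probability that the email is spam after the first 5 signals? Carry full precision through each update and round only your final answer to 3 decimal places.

0.161

Apply Bayes' rule sequentially, carrying P(spam) forward.
After 'flag': P(spam) = 0.85·0.3000 / (0.85·0.3000 + 0.7·0.7000) ≈ 0.3423
After 'pass': P(spam) = 0.15·0.3423 / (0.15·0.3423 + 0.3·0.6577) ≈ 0.2065
After 'flag': P(spam) = 0.85·0.2065 / (0.85·0.2065 + 0.7·0.7935) ≈ 0.2401
After 'flag': P(spam) = 0.85·0.2401 / (0.85·0.2401 + 0.7·0.7599) ≈ 0.2773
After 'pass': P(spam) = 0.15·0.2773 / (0.15·0.2773 + 0.3·0.7227) ≈ 0.1610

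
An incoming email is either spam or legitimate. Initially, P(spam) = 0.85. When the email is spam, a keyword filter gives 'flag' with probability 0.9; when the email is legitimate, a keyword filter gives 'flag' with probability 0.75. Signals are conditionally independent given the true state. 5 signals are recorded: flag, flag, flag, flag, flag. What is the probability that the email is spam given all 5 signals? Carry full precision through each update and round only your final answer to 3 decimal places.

0.934

Each posterior becomes the prior for the next update.
After 'flag': P(spam) = 0.9·0.8500 / (0.9·0.8500 + 0.75·0.1500) ≈ 0.8718
After 'flag': P(spam) = 0.9·0.8718 / (0.9·0.8718 + 0.75·0.1282) ≈ 0.8908
After 'flag': P(spam) = 0.9·0.8908 / (0.9·0.8908 + 0.75·0.1092) ≈ 0.9073
After 'flag': P(spam) = 0.9·0.9073 / (0.9·0.9073 + 0.75·0.0927) ≈ 0.9216
After 'flag': P(spam) = 0.9·0.9216 / (0.9·0.9216 + 0.75·0.0784) ≈ 0.9338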